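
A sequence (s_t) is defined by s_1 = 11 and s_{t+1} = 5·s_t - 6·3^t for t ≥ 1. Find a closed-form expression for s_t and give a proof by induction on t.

s_t = 3^(t + 1) + 2·5^(t - 1)

Computing the first terms: s_1 = 11, s_2 = 37, s_3 = 131. This suggests s_t = 3^(t + 1) + 2·5^(t - 1).
When t = 1: the formula gives 11 = 11 = s_1.
Suppose the result is true for t = i, so s_i = 3^(i + 1) + 2·5^(i - 1).
Then s_{i+1} = 5·s_i - 6·3^i = 5·(3^(i + 1) + 2·5^(i - 1)) - 6·3^i = 3^(i + 2) + 2·5^i = 3^((i+1) + 1) + 2·5^((i+1) - 1),
which is the claimed formula at t = i+1.
By the principle of mathematical induction, the result holds for all t ≥ 1.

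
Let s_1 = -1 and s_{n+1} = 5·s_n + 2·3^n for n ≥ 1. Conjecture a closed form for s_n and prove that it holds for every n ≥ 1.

Computing the first terms: s_1 = -1, s_2 = 1, s_3 = 23. This suggests s_n = -3^n + 2·5^(n - 1).
When n = 1: the formula gives -1 = -1 = s_1.
Suppose the result is true for n = k, so s_k = -3^k + 2·5^(k - 1).
Then s_{k+1} = 5·s_k + 2·3^k = 5·(-3^k + 2·5^(k - 1)) + 2·3^k = -3^(k + 1) + 2·5^k = -3^(k+1) + 2·5^((k+1) - 1),
which is the claimed formula at n = k+1.
By induction, the statement is established for all n ≥ 1.

s_n = -3^n + 2·5^(n - 1)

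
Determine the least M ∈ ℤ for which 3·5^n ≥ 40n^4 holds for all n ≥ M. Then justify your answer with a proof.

At n = 6: 46875 < 51840, so the inequality fails and M ≥ 7. We prove 3·5^n ≥ 40n^4 for all n ≥ 7.
When n = 7: 3·5^n = 234375 and 40n^4 = 96040, so 234375 ≥ 96040.
Inductive step: assume the claim holds for n = r, so 3·5^r ≥ 40r^4.
Then 3·5^(r + 1) = 5·(3·5^r) ≥ 5·(40r^4).
Also, for r ≥ 7 we have 5·(40r^4) ≥ 40(r+1)^4, since 5 ≥ (1 + 1/r)^4 for all r ≥ 7.
Combining, 3·5^(r + 1) ≥ 40(r+1)^4.
Hence, by induction on n, the claim holds for every n ≥ 7.
Hence the smallest such M is 7.

M = 7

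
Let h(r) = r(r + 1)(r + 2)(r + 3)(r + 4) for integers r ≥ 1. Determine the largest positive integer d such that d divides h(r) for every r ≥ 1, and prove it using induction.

Computing the first values: h(1) = 120 and h(2) = 720; gcd(120, 720) = 120, so d ≤ 120.
We prove 120 | r(r + 1)(r + 2)(r + 3)(r + 4) for all r ≥ 1 by induction on r.
For the base case r = 1: h(1) = 120 = 120·(1), so 120 | h(1).
For the inductive step, assume it holds for an arbitrary i ≥ 1, i.e. 120 | h(i). Then
h(i+1) − h(i) = (i+1)·(i+2)·(i+3)·(i+4)·(i+5) − i·(i+1)·(i+2)·(i+3)·(i+4) = (i+1)·(i+2)·(i+3)·(i+4)·[(i+5) − i] = 5·(i+1)·(i+2)·(i+3)·(i+4). The product of 4 consecutive integers is divisible by (4)! = 24, so h(i+1) − h(i) is divisible by 5·24 = 120. By the inductive hypothesis 120 | h(i), hence 120 | h(i+1).
Hence, by induction on r, the claim holds for every r ≥ 1.
Therefore the largest such d is 120.

d = 120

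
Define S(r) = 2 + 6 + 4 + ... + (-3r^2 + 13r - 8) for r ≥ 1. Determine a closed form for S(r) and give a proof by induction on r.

S(r) = -r(r^2 - 5r + 2)

We claim S(r) = -r(r^2 - 5r + 2) for all r ≥ 1.
Base step (r = 1): S(1) = 2, and the closed form gives 2. They agree.
Inductive step: suppose the statement holds for some p ≥ 1, so S(p) = p(-p^2 + 5p - 2).
Then S(p+1) = S(p) + (-3p^2 + 7p + 2) = (p(-p^2 + 5p - 2)) + (-3p^2 + 7p + 2).
Simplifying, S(p+1) = -(p + 1)(p^2 - 3p - 2) = -(p+1)((p+1)^2 - 5(p+1) + 2),
which is the closed form with r = p+1.
Hence, by induction on r, the claim holds for every r ≥ 1.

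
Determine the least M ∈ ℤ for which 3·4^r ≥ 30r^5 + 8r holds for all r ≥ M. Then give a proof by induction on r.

M = 10

At r = 9: 786432 < 1771542, so the inequality fails and M ≥ 10. We prove 3·4^r ≥ 30r^5 + 8r for all r ≥ 10.
Base step (r = 10): 3·4^r = 3145728 and 30r^5 + 8r = 3000080, so 3145728 ≥ 3000080.
Inductive step: assume the claim holds for r = i, so 3·4^i ≥ 30i^5 + 8i.
Then 3·4^(i + 1) = 4·(3·4^i) ≥ 4·(30i^5 + 8i).
Also, for i ≥ 10 we have 4·(30i^5 + 8i) ≥ 30(i+1)^5 + 8(i+1), since 4·(30i^5 + 8i) − (30(i+1)^5 + 8(i+1)) = 90i^5 - 150i^4 - 300i^3 - 300i^2 - 126i - 38, which is nonnegative for all i ≥ 10.
Combining, 3·4^(i + 1) ≥ 30(i+1)^5 + 8(i+1).
By induction, the statement is established for all r ≥ 10.
Hence the smallest such M is 10.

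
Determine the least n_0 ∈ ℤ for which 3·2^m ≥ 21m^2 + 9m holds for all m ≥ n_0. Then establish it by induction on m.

At m = 9: 1536 < 1782, so the inequality fails and n_0 ≥ 10. We prove 3·2^m ≥ 21m^2 + 9m for all m ≥ 10.
Base case (m = 10): 3·2^m = 3072 and 21m^2 + 9m = 2190, so 3072 ≥ 2190.
Inductive step: suppose the statement holds for some k ≥ 10, so 3·2^k ≥ 21k^2 + 9k.
Then 3·2^(k + 1) = 2·(3·2^k) ≥ 2·(21k^2 + 9k).
Also, for k ≥ 10 we have 2·(21k^2 + 9k) ≥ 21(k+1)^2 + 9(k+1), since 2·(21k^2 + 9k) − (21(k+1)^2 + 9(k+1)) = 21k^2 - 33k - 30, which is nonnegative for all k ≥ 10.
Combining, 3·2^(k + 1) ≥ 21(k+1)^2 + 9(k+1).
Hence, by induction on m, the claim holds for every m ≥ 10.
Hence the smallest such n_0 is 10.

n_0 = 10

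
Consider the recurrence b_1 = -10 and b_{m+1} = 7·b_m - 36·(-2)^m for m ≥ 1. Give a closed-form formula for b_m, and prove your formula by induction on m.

b_m = (-2)^(m + 2) - 2·7^(m - 1)

Computing the first terms: b_1 = -10, b_2 = 2, b_3 = -130. This suggests b_m = (-2)^(m + 2) - 2·7^(m - 1).
Base case (m = 1): the formula gives -10 = -10 = b_1.
For the inductive step, assume it holds for an arbitrary i ≥ 1, so b_i = (-2)^(i + 2) - 2·7^(i - 1).
Then b_{i+1} = 7·b_i - 36·(-2)^i = 7·((-2)^(i + 2) - 2·7^(i - 1)) - 36·(-2)^i = (-2)^(i + 3) - 2·7^i = (-2)^((i+1) + 2) - 2·7^((i+1) - 1),
which is the claimed formula at m = i+1.
This completes the induction.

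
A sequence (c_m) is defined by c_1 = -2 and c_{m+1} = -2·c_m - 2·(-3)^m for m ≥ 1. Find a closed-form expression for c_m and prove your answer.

Computing the first terms: c_1 = -2, c_2 = 10, c_3 = -38. This suggests c_m = (-2)^(m + 1) + 2(-3)^m.
Base step (m = 1): the formula gives -2 = -2 = c_1.
Inductive step: assume the claim holds for m = i, so c_i = (-2)^(i + 1) + 2(-3)^i.
Then c_{i+1} = -2·c_i - 2·(-3)^i = -2·((-2)^(i + 1) + 2(-3)^i) - 2·(-3)^i = (-2)^(i + 2) + 2(-3)^(i + 1) = (-2)^((i+1) + 1) + 2(-3)^(i+1),
which is the claimed formula at m = i+1.
By induction, the statement is established for all m ≥ 1.

c_m = (-2)^(m + 1) + 2(-3)^m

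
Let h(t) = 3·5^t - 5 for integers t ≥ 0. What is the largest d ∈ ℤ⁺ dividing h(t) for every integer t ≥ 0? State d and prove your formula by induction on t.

d = 2

Computing the first values: h(0) = -2 and h(1) = 10; gcd(-2, 10) = 2, so d ≤ 2.
We prove 2 | 3·5^t - 5 for all t ≥ 0 by induction on t.
Base step (t = 0): h(0) = -2 = 2·(-1), so 2 | h(0).
For the inductive step, assume it holds for an arbitrary i ≥ 0, i.e. 2 | h(i). Then
h(i+1) = 3·5^(i+1) - 5 = 5·(3·5^i - 5) + 20 = 5·h(i) + 20. The first term is divisible by 2 by the inductive hypothesis, and 20 is divisible by 2. Hence 2 | h(i+1).
Hence, by induction on t, the claim holds for every t ≥ 0.
Therefore the largest such d is 2.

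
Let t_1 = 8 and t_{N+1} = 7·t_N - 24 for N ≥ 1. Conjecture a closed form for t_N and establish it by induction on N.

Computing the first terms: t_1 = 8, t_2 = 32, t_3 = 200. This suggests t_N = 4·7^(N - 1) + 4.
When N = 1: the formula gives 8 = 8 = t_1.
Suppose the result is true for N = r, so t_r = 4·7^(r - 1) + 4.
Then t_{r+1} = 7·t_r - 24 = 7·(4·7^(r - 1) + 4) - 24 = 4·7^r + 4 = 4·7^((r+1) - 1) + 4,
which is the claimed formula at N = r+1.
By the principle of mathematical induction, the result holds for all N ≥ 1.

t_N = 4·7^(N - 1) + 4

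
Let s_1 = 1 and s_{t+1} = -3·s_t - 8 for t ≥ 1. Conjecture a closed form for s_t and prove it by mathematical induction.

Computing the first terms: s_1 = 1, s_2 = -11, s_3 = 25. This suggests s_t = -(-3)^t - 2.
When t = 1: the formula gives 1 = 1 = s_1.
Suppose the result is true for t = m, so s_m = -(-3)^m - 2.
Then s_{m+1} = -3·s_m - 8 = -3·(-(-3)^m - 2) - 8 = -(-3)^(m + 1) - 2,
which is the claimed formula at t = m+1.
Hence, by induction on t, the claim holds for every t ≥ 1.

s_t = -(-3)^t - 2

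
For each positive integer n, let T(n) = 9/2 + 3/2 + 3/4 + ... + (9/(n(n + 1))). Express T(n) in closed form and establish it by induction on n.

We claim T(n) = 9n/(n + 1) for all n ≥ 1.
For the base case n = 1: T(1) = 9/2, and the closed form gives 9/2. They agree.
Suppose the result is true for n = j, so T(j) = 9j/(j + 1).
Then T(j+1) = T(j) + (9/((j + 1)(j + 2))) = (9j/(j + 1)) + (9/((j + 1)(j + 2))).
Simplifying, T(j+1) = 9(j + 1)/(j + 2) = 9(j+1)/((j+1) + 1),
which is the closed form with n = j+1.
This completes the induction.

T(n) = 9n/(n + 1)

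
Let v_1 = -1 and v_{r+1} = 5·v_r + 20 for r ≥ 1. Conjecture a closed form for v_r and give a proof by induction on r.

v_r = 4·5^(r - 1) - 5

Computing the first terms: v_1 = -1, v_2 = 15, v_3 = 95. This suggests v_r = 4·5^(r - 1) - 5.
For the base case r = 1: the formula gives -1 = -1 = v_1.
Inductive step: suppose the statement holds for some m ≥ 1, so v_m = 4·5^(m - 1) - 5.
Then v_{m+1} = 5·v_m + 20 = 5·(4·5^(m - 1) - 5) + 20 = 4·5^m - 5 = 4·5^((m+1) - 1) - 5,
which is the claimed formula at r = m+1.
This completes the induction.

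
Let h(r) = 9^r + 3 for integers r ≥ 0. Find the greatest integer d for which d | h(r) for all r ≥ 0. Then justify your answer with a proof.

Computing the first values: h(0) = 4 and h(1) = 12; gcd(4, 12) = 4, so d ≤ 4.
We prove 4 | 9^r + 3 for all r ≥ 0 by induction on r.
When r = 0: h(0) = 4 = 4·(1), so 4 | h(0).
Suppose the result is true for r = j, i.e. 4 | h(j). Then
h(j+1) = 9^(j+1) + 3 = 9·(9^j + 3) - 24 = 9·h(j) - 24. The first term is divisible by 4 by the inductive hypothesis, and -24 is divisible by 4. Hence 4 | h(j+1).
By induction, the statement is established for all r ≥ 0.
Therefore the largest such d is 4.

d = 4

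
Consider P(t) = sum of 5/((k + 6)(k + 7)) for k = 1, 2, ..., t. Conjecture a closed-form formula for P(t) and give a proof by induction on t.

We claim P(t) = 5t/(7(t + 7)) for all t ≥ 1.
For the base case t = 1: P(1) = 5/56, and the closed form gives 5/56. They agree.
Inductive step: assume the claim holds for t = k, so P(k) = 5k/(7(k + 7)).
Then P(k+1) = P(k) + (5/((k + 7)(k + 8))) = (5k/(7(k + 7))) + (5/((k + 7)(k + 8))).
Simplifying, P(k+1) = 5(k + 1)/(7(k + 8)) = 5(k+1)/(7((k+1) + 7)),
which is the closed form with t = k+1.
By induction, the statement is established for all t ≥ 1.

P(t) = 5t/(7(t + 7))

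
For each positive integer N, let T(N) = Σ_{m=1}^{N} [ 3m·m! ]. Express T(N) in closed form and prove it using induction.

T(N) = (3N + 3)N! - 3

We claim T(N) = (3N + 3)N! - 3 for all N ≥ 1.
When N = 1: T(1) = 3, and the closed form gives 3. They agree.
Inductive step: assume the claim holds for N = m, so T(m) = (3m + 3)m! - 3.
Then T(m+1) = T(m) + (3(m + 1)(m + 1)!) = ((3m + 3)m! - 3) + (3(m + 1)(m + 1)!).
Simplifying, T(m+1) = (3(m+1) + 3)(m+1)! - 3,
which is the closed form with N = m+1.
By the principle of mathematical induction, the result holds for all N ≥ 1.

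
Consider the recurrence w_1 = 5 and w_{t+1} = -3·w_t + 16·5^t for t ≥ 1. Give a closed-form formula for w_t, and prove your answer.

Computing the first terms: w_1 = 5, w_2 = 65, w_3 = 205. This suggests w_t = -5(-3)^(t - 1) + 2·5^t.
Base case (t = 1): the formula gives 5 = 5 = w_1.
Suppose the result is true for t = i, so w_i = -5(-3)^(i - 1) + 2·5^i.
Then w_{i+1} = -3·w_i + 16·5^i = -3·(-5(-3)^(i - 1) + 2·5^i) + 16·5^i = -5(-3)^i + 2·5^(i + 1) = -5(-3)^((i+1) - 1) + 2·5^(i+1),
which is the claimed formula at t = i+1.
This completes the induction.

w_t = -5(-3)^(t - 1) + 2·5^t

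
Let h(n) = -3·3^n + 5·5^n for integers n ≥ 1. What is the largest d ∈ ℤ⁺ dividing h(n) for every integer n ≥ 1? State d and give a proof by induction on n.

Computing the first values: h(1) = 16 and h(2) = 98; gcd(16, 98) = 2, so d ≤ 2.
We prove 2 | -3·3^n + 5·5^n for all n ≥ 1 by induction on n.
Base step (n = 1): h(1) = 16 = 2·(8), so 2 | h(1).
Inductive step: suppose the statement holds for some p ≥ 1, i.e. 2 | h(p). Then
h(p+1) − 5·h(p) = (-3·3^(p+1) + 5·5^(p+1)) − 5·(-3·3^p + 5·5^p) = (-3)·3^p·(3 − 5) = (6)·3^p. Since 2 | h(p) by the inductive hypothesis, 2 | 5·h(p); and 2 | 6 since 6 = 2·3. Therefore 2 | h(p+1).
Hence, by induction on n, the claim holds for every n ≥ 1.
Therefore the largest such d is 2.

d = 2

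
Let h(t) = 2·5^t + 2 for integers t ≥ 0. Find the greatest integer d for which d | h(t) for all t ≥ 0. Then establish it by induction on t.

d = 4

Computing the first values: h(0) = 4 and h(1) = 12; gcd(4, 12) = 4, so d ≤ 4.
We prove 4 | 2·5^t + 2 for all t ≥ 0 by induction on t.
Base step (t = 0): h(0) = 4 = 4·(1), so 4 | h(0).
Inductive step: assume the claim holds for t = p, i.e. 4 | h(p). Then
h(p+1) = 2·5^(p+1) + 2 = 5·(2·5^p + 2) - 8 = 5·h(p) - 8. The first term is divisible by 4 by the inductive hypothesis, and -8 is divisible by 4. Hence 4 | h(p+1).
This completes the induction.
Therefore the largest such d is 4.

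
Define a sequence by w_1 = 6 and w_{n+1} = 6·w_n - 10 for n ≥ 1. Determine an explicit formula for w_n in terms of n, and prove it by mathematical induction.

w_n = 4·6^(n - 1) + 2

Computing the first terms: w_1 = 6, w_2 = 26, w_3 = 146. This suggests w_n = 4·6^(n - 1) + 2.
Base case (n = 1): the formula gives 6 = 6 = w_1.
Inductive step: assume the claim holds for n = p, so w_p = 4·6^(p - 1) + 2.
Then w_{p+1} = 6·w_p - 10 = 6·(4·6^(p - 1) + 2) - 10 = 4·6^p + 2 = 4·6^((p+1) - 1) + 2,
which is the claimed formula at n = p+1.
By induction, the statement is established for all n ≥ 1.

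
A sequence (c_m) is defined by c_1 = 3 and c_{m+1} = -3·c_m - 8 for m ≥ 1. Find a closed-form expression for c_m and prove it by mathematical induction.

c_m = 5(-3)^(m - 1) - 2

Computing the first terms: c_1 = 3, c_2 = -17, c_3 = 43. This suggests c_m = 5(-3)^(m - 1) - 2.
For the base case m = 1: the formula gives 3 = 3 = c_1.
Inductive step: suppose the statement holds for some r ≥ 1, so c_r = 5(-3)^(r - 1) - 2.
Then c_{r+1} = -3·c_r - 8 = -3·(5(-3)^(r - 1) - 2) - 8 = 5(-3)^r - 2 = 5(-3)^((r+1) - 1) - 2,
which is the claimed formula at m = r+1.
Hence, by induction on m, the claim holds for every m ≥ 1.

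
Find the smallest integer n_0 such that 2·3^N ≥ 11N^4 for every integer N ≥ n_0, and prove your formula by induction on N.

At N = 9: 39366 < 72171, so the inequality fails and n_0 ≥ 10. We prove 2·3^N ≥ 11N^4 for all N ≥ 10.
When N = 10: 2·3^N = 118098 and 11N^4 = 110000, so 118098 ≥ 110000.
For the inductive step, assume it holds for an arbitrary m ≥ 10, so 2·3^m ≥ 11m^4.
Then 2·3^(m + 1) = 3·(2·3^m) ≥ 3·(11m^4).
Also, for m ≥ 10 we have 3·(11m^4) ≥ 11(m+1)^4, since 3 ≥ (1 + 1/m)^4 for all m ≥ 10.
Combining, 2·3^(m + 1) ≥ 11(m+1)^4.
By the principle of mathematical induction, the result holds for all N ≥ 10.
Hence the smallest such n_0 is 10.

n_0 = 10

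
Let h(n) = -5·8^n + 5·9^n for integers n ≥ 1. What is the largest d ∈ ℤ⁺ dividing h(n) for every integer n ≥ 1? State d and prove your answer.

Computing the first values: h(1) = 5 and h(2) = 85; gcd(5, 85) = 5, so d ≤ 5.
We prove 5 | -5·8^n + 5·9^n for all n ≥ 1 by induction on n.
When n = 1: h(1) = 5 = 5·(1), so 5 | h(1).
For the inductive step, assume it holds for an arbitrary i ≥ 1, i.e. 5 | h(i). Then
h(i+1) − 9·h(i) = (-5·8^(i+1) + 5·9^(i+1)) − 9·(-5·8^i + 5·9^i) = (-5)·8^i·(8 − 9) = (5)·8^i. Since 5 | h(i) by the inductive hypothesis, 5 | 9·h(i); and 5 | 5 since 5 = 5·1. Therefore 5 | h(i+1).
Hence, by induction on n, the claim holds for every n ≥ 1.
Therefore the largest such d is 5.

d = 5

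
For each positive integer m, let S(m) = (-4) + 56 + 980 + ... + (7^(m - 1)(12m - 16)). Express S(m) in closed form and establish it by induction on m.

We claim S(m) = 7^m(2m - 3) + 3 for all m ≥ 1.
Base case (m = 1): S(1) = -4, and the closed form gives -4. They agree.
Suppose the result is true for m = j, so S(j) = 7^j(2j - 3) + 3.
Then S(j+1) = S(j) + (7^j(12j - 4)) = (7^j(2j - 3) + 3) + (7^j(12j - 4)).
Simplifying, S(j+1) = 14·7^j·j - 7·7^j + 3 = 7^(j+1)(2(j+1) - 3) + 3,
which is the closed form with m = j+1.
This completes the induction.

S(m) = 7^m(2m - 3) + 3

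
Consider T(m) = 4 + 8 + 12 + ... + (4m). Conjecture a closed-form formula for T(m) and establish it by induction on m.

T(m) = 2m(m + 1)

We claim T(m) = 2m(m + 1) for all m ≥ 1.
Base step (m = 1): T(1) = 4, and the closed form gives 4. They agree.
For the inductive step, assume it holds for an arbitrary p ≥ 1, so T(p) = 2p(p + 1).
Then T(p+1) = T(p) + (4p + 4) = (2p(p + 1)) + (4p + 4).
Simplifying, T(p+1) = 2(p + 1)(p + 2) = 2(p+1)((p+1) + 1),
which is the closed form with m = p+1.
This completes the induction.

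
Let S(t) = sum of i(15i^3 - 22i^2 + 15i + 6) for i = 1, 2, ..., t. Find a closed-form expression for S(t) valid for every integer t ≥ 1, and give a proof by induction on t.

We claim S(t) = t(t + 1)(3t^3 - t^2 + 5) for all t ≥ 1.
For the base case t = 1: S(1) = 14, and the closed form gives 14. They agree.
Inductive step: assume the claim holds for t = i, so S(i) = i(3i^4 + 2i^3 - i^2 + 5i + 5).
Then S(i+1) = S(i) + (15i^4 + 38i^3 + 39i^2 + 30i + 14) = (i(3i^4 + 2i^3 - i^2 + 5i + 5)) + (15i^4 + 38i^3 + 39i^2 + 30i + 14).
Simplifying, S(i+1) = (i + 1)(i + 2)(3i^3 + 8i^2 + 7i + 7) = (i+1)((i+1) + 1)(3(i+1)^3 - (i+1)^2 + 5),
which is the closed form with t = i+1.
By the principle of mathematical induction, the result holds for all t ≥ 1.

S(t) = t(t + 1)(3t^3 - t^2 + 5)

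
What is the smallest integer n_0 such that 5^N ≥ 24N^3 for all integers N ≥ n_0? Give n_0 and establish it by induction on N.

At N = 4: 625 < 1536, so the inequality fails and n_0 ≥ 5. We prove 5^N ≥ 24N^3 for all N ≥ 5.
Base case (N = 5): 5^N = 3125 and 24N^3 = 3000, so 3125 ≥ 3000.
Inductive step: assume the claim holds for N = i, so 5^i ≥ 24i^3.
Then 5^(i + 1) = 5·(5^i) ≥ 5·(24i^3).
Also, for i ≥ 5 we have 5·(24i^3) ≥ 24(i+1)^3, since 5 ≥ (1 + 1/i)^3 for all i ≥ 5.
Combining, 5^(i + 1) ≥ 24(i+1)^3.
This completes the induction.
Hence the smallest such n_0 is 5.

n_0 = 5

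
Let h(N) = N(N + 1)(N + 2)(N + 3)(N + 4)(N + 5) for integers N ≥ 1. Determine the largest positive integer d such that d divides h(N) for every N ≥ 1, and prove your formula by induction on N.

Computing the first values: h(1) = 720 and h(2) = 5040; gcd(720, 5040) = 720, so d ≤ 720.
We prove 720 | N(N + 1)(N + 2)(N + 3)(N + 4)(N + 5) for all N ≥ 1 by induction on N.
For the base case N = 1: h(1) = 720 = 720·(1), so 720 | h(1).
Inductive step: assume the claim holds for N = p, i.e. 720 | h(p). Then
h(p+1) − h(p) = (p+1)·(p+2)·(p+3)·(p+4)·(p+5)·(p+6) − p·(p+1)·(p+2)·(p+3)·(p+4)·(p+5) = (p+1)·(p+2)·(p+3)·(p+4)·(p+5)·[(p+6) − p] = 6·(p+1)·(p+2)·(p+3)·(p+4)·(p+5). The product of 5 consecutive integers is divisible by (5)! = 120, so h(p+1) − h(p) is divisible by 6·120 = 720. By the inductive hypothesis 720 | h(p), hence 720 | h(p+1).
This completes the induction.
Therefore the largest such d is 720.

d = 720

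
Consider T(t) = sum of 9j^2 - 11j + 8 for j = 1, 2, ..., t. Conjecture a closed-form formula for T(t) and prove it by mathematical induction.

We claim T(t) = t(3t^2 - t + 4) for all t ≥ 1.
For the base case t = 1: T(1) = 6, and the closed form gives 6. They agree.
Inductive step: suppose the statement holds for some j ≥ 1, so T(j) = j(3j^2 - j + 4).
Then T(j+1) = T(j) + (9j^2 + 7j + 6) = (j(3j^2 - j + 4)) + (9j^2 + 7j + 6).
Simplifying, T(j+1) = (j + 1)(3j^2 + 5j + 6) = (j+1)(3(j+1)^2 - (j+1) + 4),
which is the closed form with t = j+1.
Hence, by induction on t, the claim holds for every t ≥ 1.

T(t) = t(3t^2 - t + 4)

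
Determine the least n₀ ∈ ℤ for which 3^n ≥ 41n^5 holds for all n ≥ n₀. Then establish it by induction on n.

At n = 15: 14348907 < 31134375, so the inequality fails and n₀ ≥ 16. We prove 3^n ≥ 41n^5 for all n ≥ 16.
Base step (n = 16): 3^n = 43046721 and 41n^5 = 42991616, so 43046721 ≥ 42991616.
Suppose the result is true for n = k, so 3^k ≥ 41k^5.
Then 3^(k + 1) = 3·(3^k) ≥ 3·(41k^5).
Also, for k ≥ 16 we have 3·(41k^5) ≥ 41(k+1)^5, since 3 ≥ (1 + 1/k)^5 for all k ≥ 16.
Combining, 3^(k + 1) ≥ 41(k+1)^5.
Hence, by induction on n, the claim holds for every n ≥ 16.
Hence the smallest such n₀ is 16.

n₀ = 16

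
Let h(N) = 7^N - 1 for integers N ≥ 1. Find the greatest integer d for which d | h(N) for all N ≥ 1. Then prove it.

d = 6

Computing the first values: h(1) = 6 and h(2) = 48; gcd(6, 48) = 6, so d ≤ 6.
We prove 6 | 7^N - 1 for all N ≥ 1 by induction on N.
Base step (N = 1): h(1) = 6 = 6·(1), so 6 | h(1).
Inductive step: assume the claim holds for N = m, i.e. 6 | h(m). Then
7^{m+1} − 1^{m+1} = 7·7^m − 1·1^m = 7·(7^m − 1^m) + (6)·1^m. The first term is divisible by 6 by the inductive hypothesis, and the second term (6)·1^m is divisible by 6 since 6 | 6. Hence 6 | h(m+1).
This completes the induction.
Therefore the largest such d is 6.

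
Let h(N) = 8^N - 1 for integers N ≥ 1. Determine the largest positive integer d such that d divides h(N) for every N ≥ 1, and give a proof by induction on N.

Computing the first values: h(1) = 7 and h(2) = 63; gcd(7, 63) = 7, so d ≤ 7.
We prove 7 | 8^N - 1 for all N ≥ 1 by induction on N.
When N = 1: h(1) = 7 = 7·(1), so 7 | h(1).
For the inductive step, assume it holds for an arbitrary j ≥ 1, i.e. 7 | h(j). Then
8^{j+1} − 1^{j+1} = 8·8^j − 1·1^j = 8·(8^j − 1^j) + (7)·1^j. The first term is divisible by 7 by the inductive hypothesis, and the second term (7)·1^j is divisible by 7 since 7 | 7. Hence 7 | h(j+1).
By induction, the statement is established for all N ≥ 1.
Therefore the largest such d is 7.

d = 7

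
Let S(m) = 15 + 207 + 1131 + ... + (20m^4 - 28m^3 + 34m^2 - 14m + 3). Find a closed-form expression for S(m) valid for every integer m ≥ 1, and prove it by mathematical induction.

S(m) = m(4m^4 + 3m^3 + 4m^2 + 3m + 1)

We claim S(m) = m(4m^4 + 3m^3 + 4m^2 + 3m + 1) for all m ≥ 1.
When m = 1: S(1) = 15, and the closed form gives 15. They agree.
Inductive step: assume the claim holds for m = i, so S(i) = i(4i^4 + 3i^3 + 4i^2 + 3i + 1).
Then S(i+1) = S(i) + (20i^4 + 52i^3 + 70i^2 + 50i + 15) = (i(4i^4 + 3i^3 + 4i^2 + 3i + 1)) + (20i^4 + 52i^3 + 70i^2 + 50i + 15).
Simplifying, S(i+1) = (i + 1)(4i^4 + 19i^3 + 37i^2 + 36i + 15) = (i+1)(4(i+1)^4 + 3(i+1)^3 + 4(i+1)^2 + 3(i+1) + 1),
which is the closed form with m = i+1.
By the principle of mathematical induction, the result holds for all m ≥ 1.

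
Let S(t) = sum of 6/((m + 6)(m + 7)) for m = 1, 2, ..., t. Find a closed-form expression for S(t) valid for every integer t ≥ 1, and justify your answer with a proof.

We claim S(t) = 6t/(7(t + 7)) for all t ≥ 1.
For the base case t = 1: S(1) = 3/28, and the closed form gives 3/28. They agree.
Inductive step: suppose the statement holds for some m ≥ 1, so S(m) = 6m/(7(m + 7)).
Then S(m+1) = S(m) + (6/((m + 7)(m + 8))) = (6m/(7(m + 7))) + (6/((m + 7)(m + 8))).
Simplifying, S(m+1) = 6(m + 1)/(7(m + 8)) = 6(m+1)/(7((m+1) + 7)),
which is the closed form with t = m+1.
By induction, the statement is established for all t ≥ 1.

S(t) = 6t/(7(t + 7))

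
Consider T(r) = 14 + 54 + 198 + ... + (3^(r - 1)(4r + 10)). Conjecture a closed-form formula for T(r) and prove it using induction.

We claim T(r) = 2·3^r(r + 2) - 4 for all r ≥ 1.
When r = 1: T(1) = 14, and the closed form gives 14. They agree.
Suppose the result is true for r = i, so T(i) = 2·3^i(i + 2) - 4.
Then T(i+1) = T(i) + (3^i(4i + 14)) = (2·3^i(i + 2) - 4) + (3^i(4i + 14)).
Simplifying, T(i+1) = 6·3^i·i + 18·3^i - 4 = 2·3^(i+1)((i+1) + 2) - 4,
which is the closed form with r = i+1.
By induction, the statement is established for all r ≥ 1.

T(r) = 2·3^r(r + 2) - 4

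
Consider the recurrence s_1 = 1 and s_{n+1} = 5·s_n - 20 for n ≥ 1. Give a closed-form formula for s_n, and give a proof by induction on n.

s_n = -4·5^(n - 1) + 5

Computing the first terms: s_1 = 1, s_2 = -15, s_3 = -95. This suggests s_n = -4·5^(n - 1) + 5.
Base step (n = 1): the formula gives 1 = 1 = s_1.
Inductive step: assume the claim holds for n = j, so s_j = -4·5^(j - 1) + 5.
Then s_{j+1} = 5·s_j - 20 = 5·(-4·5^(j - 1) + 5) - 20 = -4·5^j + 5 = -4·5^((j+1) - 1) + 5,
which is the claimed formula at n = j+1.
Hence, by induction on n, the claim holds for every n ≥ 1.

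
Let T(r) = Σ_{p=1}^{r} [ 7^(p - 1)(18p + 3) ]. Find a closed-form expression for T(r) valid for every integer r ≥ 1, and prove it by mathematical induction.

We claim T(r) = 3·7^r·r for all r ≥ 1.
When r = 1: T(1) = 21, and the closed form gives 21. They agree.
Inductive step: suppose the statement holds for some p ≥ 1, so T(p) = 3·7^p·p.
Then T(p+1) = T(p) + (7^p(18p + 21)) = (3·7^p·p) + (7^p(18p + 21)).
Simplifying, T(p+1) = 21·7^p(p + 1) = 3·7^(p+1)·(p+1),
which is the closed form with r = p+1.
Hence, by induction on r, the claim holds for every r ≥ 1.

T(r) = 3·7^r·r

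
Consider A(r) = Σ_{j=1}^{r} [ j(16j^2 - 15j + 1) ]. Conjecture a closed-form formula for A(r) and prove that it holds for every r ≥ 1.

A(r) = r(r + 1)(4r^2 - r - 2)

We claim A(r) = r(r + 1)(4r^2 - r - 2) for all r ≥ 1.
Base step (r = 1): A(1) = 2, and the closed form gives 2. They agree.
Suppose the result is true for r = j, so A(j) = j(4j^3 + 3j^2 - 3j - 2).
Then A(j+1) = A(j) + (16j^3 + 33j^2 + 19j + 2) = (j(4j^3 + 3j^2 - 3j - 2)) + (16j^3 + 33j^2 + 19j + 2).
Simplifying, A(j+1) = (j + 1)(j + 2)(4j^2 + 7j + 1) = (j+1)((j+1) + 1)(4(j+1)^2 - (j+1) - 2),
which is the closed form with r = j+1.
By the principle of mathematical induction, the result holds for all r ≥ 1.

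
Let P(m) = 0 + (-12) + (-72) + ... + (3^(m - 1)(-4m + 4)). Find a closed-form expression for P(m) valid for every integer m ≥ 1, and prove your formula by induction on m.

P(m) = 3^m(-2m + 3) - 3

We claim P(m) = 3^m(-2m + 3) - 3 for all m ≥ 1.
Base case (m = 1): P(1) = 0, and the closed form gives 0. They agree.
Inductive step: suppose the statement holds for some p ≥ 1, so P(p) = 3^p(-2p + 3) - 3.
Then P(p+1) = P(p) + (-4·3^p·p) = (3^p(-2p + 3) - 3) + (-4·3^p·p).
Simplifying, P(p+1) = -6·3^p·p + 3·3^p - 3 = 3^(p+1)(-2(p+1) + 3) - 3,
which is the closed form with m = p+1.
This completes the induction.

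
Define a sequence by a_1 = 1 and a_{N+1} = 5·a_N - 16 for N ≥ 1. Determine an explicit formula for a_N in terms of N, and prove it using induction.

a_N = -3·5^(N - 1) + 4

Computing the first terms: a_1 = 1, a_2 = -11, a_3 = -71. This suggests a_N = -3·5^(N - 1) + 4.
When N = 1: the formula gives 1 = 1 = a_1.
Suppose the result is true for N = r, so a_r = -3·5^(r - 1) + 4.
Then a_{r+1} = 5·a_r - 16 = 5·(-3·5^(r - 1) + 4) - 16 = -3·5^r + 4 = -3·5^((r+1) - 1) + 4,
which is the claimed formula at N = r+1.
Hence, by induction on N, the claim holds for every N ≥ 1.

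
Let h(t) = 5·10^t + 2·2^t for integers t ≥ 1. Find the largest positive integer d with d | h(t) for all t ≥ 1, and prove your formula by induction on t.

d = 2

Computing the first values: h(1) = 54 and h(2) = 508; gcd(54, 508) = 2, so d ≤ 2.
We prove 2 | 5·10^t + 2·2^t for all t ≥ 1 by induction on t.
When t = 1: h(1) = 54 = 2·(27), so 2 | h(1).
Inductive step: suppose the statement holds for some p ≥ 1, i.e. 2 | h(p). Then
h(p+1) − 10·h(p) = (5·10^(p+1) + 2·2^(p+1)) − 10·(5·10^p + 2·2^p) = (2)·2^p·(2 − 10) = (-16)·2^p. Since 2 | h(p) by the inductive hypothesis, 2 | 10·h(p); and 2 | -16 since -16 = 2·-8. Therefore 2 | h(p+1).
By induction, the statement is established for all t ≥ 1.
Therefore the largest such d is 2.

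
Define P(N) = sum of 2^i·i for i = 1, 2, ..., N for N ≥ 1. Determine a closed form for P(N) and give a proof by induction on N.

P(N) = 2·2^N(N - 1) + 2

We claim P(N) = 2·2^N(N - 1) + 2 for all N ≥ 1.
When N = 1: P(1) = 2, and the closed form gives 2. They agree.
For the inductive step, assume it holds for an arbitrary i ≥ 1, so P(i) = 2·2^i(i - 1) + 2.
Then P(i+1) = P(i) + (2^(i + 1)(i + 1)) = (2·2^i(i - 1) + 2) + (2^(i + 1)(i + 1)).
Simplifying, P(i+1) = 4·2^i·i + 2 = 2·2^(i+1)((i+1) - 1) + 2,
which is the closed form with N = i+1.
Hence, by induction on N, the claim holds for every N ≥ 1.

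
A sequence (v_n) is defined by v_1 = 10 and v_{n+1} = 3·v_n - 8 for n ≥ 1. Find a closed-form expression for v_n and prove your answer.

Computing the first terms: v_1 = 10, v_2 = 22, v_3 = 58. This suggests v_n = 2·3^n + 4.
For the base case n = 1: the formula gives 10 = 10 = v_1.
Inductive step: suppose the statement holds for some i ≥ 1, so v_i = 2·3^i + 4.
Then v_{i+1} = 3·v_i - 8 = 3·(2·3^i + 4) - 8 = 2·3^(i + 1) + 4,
which is the claimed formula at n = i+1.
By the principle of mathematical induction, the result holds for all n ≥ 1.

v_n = 2·3^n + 4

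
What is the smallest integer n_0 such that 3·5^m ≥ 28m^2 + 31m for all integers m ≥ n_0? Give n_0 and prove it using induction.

n_0 = 3

At m = 2: 75 < 174, so the inequality fails and n_0 ≥ 3. We prove 3·5^m ≥ 28m^2 + 31m for all m ≥ 3.
Base case (m = 3): 3·5^m = 375 and 28m^2 + 31m = 345, so 375 ≥ 345.
Inductive step: suppose the statement holds for some i ≥ 3, so 3·5^i ≥ 28i^2 + 31i.
Then 3·5^(i + 1) = 5·(3·5^i) ≥ 5·(28i^2 + 31i).
Also, for i ≥ 3 we have 5·(28i^2 + 31i) ≥ 28(i+1)^2 + 31(i+1), since 5·(28i^2 + 31i) − (28(i+1)^2 + 31(i+1)) = 112i^2 + 68i - 59, which is nonnegative for all i ≥ 3.
Combining, 3·5^(i + 1) ≥ 28(i+1)^2 + 31(i+1).
By induction, the statement is established for all m ≥ 3.
Hence the smallest such n_0 is 3.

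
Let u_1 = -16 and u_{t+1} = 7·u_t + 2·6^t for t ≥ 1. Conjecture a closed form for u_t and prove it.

u_t = -2·6^t - 4·7^(t - 1)

Computing the first terms: u_1 = -16, u_2 = -100, u_3 = -628. This suggests u_t = -2·6^t - 4·7^(t - 1).
Base case (t = 1): the formula gives -16 = -16 = u_1.
For the inductive step, assume it holds for an arbitrary m ≥ 1, so u_m = -2·6^m - 4·7^(m - 1).
Then u_{m+1} = 7·u_m + 2·6^m = 7·(-2·6^m - 4·7^(m - 1)) + 2·6^m = -2·6^(m + 1) - 4·7^m = -2·6^(m+1) - 4·7^((m+1) - 1),
which is the claimed formula at t = m+1.
By the principle of mathematical induction, the result holds for all t ≥ 1.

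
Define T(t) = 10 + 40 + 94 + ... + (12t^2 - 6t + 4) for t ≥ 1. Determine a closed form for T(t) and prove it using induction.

We claim T(t) = t(4t^2 + 3t + 3) for all t ≥ 1.
Base step (t = 1): T(1) = 10, and the closed form gives 10. They agree.
Inductive step: suppose the statement holds for some p ≥ 1, so T(p) = p(4p^2 + 3p + 3).
Then T(p+1) = T(p) + (12p^2 + 18p + 10) = (p(4p^2 + 3p + 3)) + (12p^2 + 18p + 10).
Simplifying, T(p+1) = (p + 1)(4p^2 + 11p + 10) = (p+1)(4(p+1)^2 + 3(p+1) + 3),
which is the closed form with t = p+1.
This completes the induction.

T(t) = t(4t^2 + 3t + 3)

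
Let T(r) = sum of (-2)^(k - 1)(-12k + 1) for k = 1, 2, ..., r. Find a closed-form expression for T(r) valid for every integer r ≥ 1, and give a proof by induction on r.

T(r) = (-2)^r(4r + 1) - 1

We claim T(r) = (-2)^r(4r + 1) - 1 for all r ≥ 1.
When r = 1: T(1) = -11, and the closed form gives -11. They agree.
Inductive step: assume the claim holds for r = k, so T(k) = (-2)^k(4k + 1) - 1.
Then T(k+1) = T(k) + ((-2)^k(-12k - 11)) = ((-2)^k(4k + 1) - 1) + ((-2)^k(-12k - 11)).
Simplifying, T(k+1) = -8(-2)^k·k - 10(-2)^k - 1 = (-2)^(k+1)(4(k+1) + 1) - 1,
which is the closed form with r = k+1.
Hence, by induction on r, the claim holds for every r ≥ 1.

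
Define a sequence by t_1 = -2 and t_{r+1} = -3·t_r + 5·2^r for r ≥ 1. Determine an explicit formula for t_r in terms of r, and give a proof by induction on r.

t_r = -4(-3)^(r - 1) + 2^r

Computing the first terms: t_1 = -2, t_2 = 16, t_3 = -28. This suggests t_r = -4(-3)^(r - 1) + 2^r.
Base case (r = 1): the formula gives -2 = -2 = t_1.
Suppose the result is true for r = p, so t_p = -4(-3)^(p - 1) + 2^p.
Then t_{p+1} = -3·t_p + 5·2^p = -3·(-4(-3)^(p - 1) + 2^p) + 5·2^p = -4(-3)^p + 2^(p + 1) = -4(-3)^((p+1) - 1) + 2^(p+1),
which is the claimed formula at r = p+1.
By induction, the statement is established for all r ≥ 1.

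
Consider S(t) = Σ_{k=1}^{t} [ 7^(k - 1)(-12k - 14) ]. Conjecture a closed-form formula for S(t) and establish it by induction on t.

S(t) = -2·7^t(t + 1) + 2

We claim S(t) = -2·7^t(t + 1) + 2 for all t ≥ 1.
For the base case t = 1: S(1) = -26, and the closed form gives -26. They agree.
Inductive step: suppose the statement holds for some k ≥ 1, so S(k) = -2·7^k(k + 1) + 2.
Then S(k+1) = S(k) + (7^k(-12k - 26)) = (-2·7^k(k + 1) + 2) + (7^k(-12k - 26)).
Simplifying, S(k+1) = -14·7^k·k - 28·7^k + 2 = -2·7^(k+1)((k+1) + 1) + 2,
which is the closed form with t = k+1.
This completes the induction.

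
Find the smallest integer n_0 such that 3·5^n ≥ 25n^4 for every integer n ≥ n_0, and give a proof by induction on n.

At n = 5: 9375 < 15625, so the inequality fails and n_0 ≥ 6. We prove 3·5^n ≥ 25n^4 for all n ≥ 6.
For the base case n = 6: 3·5^n = 46875 and 25n^4 = 32400, so 46875 ≥ 32400.
For the inductive step, assume it holds for an arbitrary j ≥ 6, so 3·5^j ≥ 25j^4.
Then 3·5^(j + 1) = 5·(3·5^j) ≥ 5·(25j^4).
Also, for j ≥ 6 we have 5·(25j^4) ≥ 25(j+1)^4, since 5 ≥ (1 + 1/j)^4 for all j ≥ 6.
Combining, 3·5^(j + 1) ≥ 25(j+1)^4.
This completes the induction.
Hence the smallest such n_0 is 6.

n_0 = 6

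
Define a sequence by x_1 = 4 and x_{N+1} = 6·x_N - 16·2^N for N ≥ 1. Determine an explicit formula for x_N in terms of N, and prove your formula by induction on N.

Computing the first terms: x_1 = 4, x_2 = -8, x_3 = -112. This suggests x_N = 2^(N + 2) - 4·6^(N - 1).
When N = 1: the formula gives 4 = 4 = x_1.
Inductive step: suppose the statement holds for some k ≥ 1, so x_k = 2^(k + 2) - 4·6^(k - 1).
Then x_{k+1} = 6·x_k - 16·2^k = 6·(2^(k + 2) - 4·6^(k - 1)) - 16·2^k = 2^(k + 3) - 4·6^k = 2^((k+1) + 2) - 4·6^((k+1) - 1),
which is the claimed formula at N = k+1.
By induction, the statement is established for all N ≥ 1.

x_N = 2^(N + 2) - 4·6^(N - 1)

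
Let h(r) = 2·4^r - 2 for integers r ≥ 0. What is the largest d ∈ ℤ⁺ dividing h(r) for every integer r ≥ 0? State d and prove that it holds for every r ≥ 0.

d = 6

Computing the first values: h(0) = 0 and h(1) = 6; gcd(0, 6) = 6, so d ≤ 6.
We prove 6 | 2·4^r - 2 for all r ≥ 0 by induction on r.
Base case (r = 0): h(0) = 0 = 6·(0), so 6 | h(0).
Inductive step: suppose the statement holds for some k ≥ 0, i.e. 6 | h(k). Then
h(k+1) = 2·4^(k+1) - 2 = 4·(2·4^k - 2) + 6 = 4·h(k) + 6. The first term is divisible by 6 by the inductive hypothesis, and 6 is divisible by 6. Hence 6 | h(k+1).
By induction, the statement is established for all r ≥ 0.
Therefore the largest such d is 6.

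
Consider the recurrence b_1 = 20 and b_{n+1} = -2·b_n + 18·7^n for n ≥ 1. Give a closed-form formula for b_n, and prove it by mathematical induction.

b_n = -3(-2)^n + 2·7^n

Computing the first terms: b_1 = 20, b_2 = 86, b_3 = 710. This suggests b_n = -3(-2)^n + 2·7^n.
When n = 1: the formula gives 20 = 20 = b_1.
For the inductive step, assume it holds for an arbitrary p ≥ 1, so b_p = -3(-2)^p + 2·7^p.
Then b_{p+1} = -2·b_p + 18·7^p = -2·(-3(-2)^p + 2·7^p) + 18·7^p = -3(-2)^(p + 1) + 2·7^(p + 1),
which is the claimed formula at n = p+1.
By the principle of mathematical induction, the result holds for all n ≥ 1.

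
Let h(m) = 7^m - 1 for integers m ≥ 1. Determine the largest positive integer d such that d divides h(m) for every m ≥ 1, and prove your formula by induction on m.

d = 6

Computing the first values: h(1) = 6 and h(2) = 48; gcd(6, 48) = 6, so d ≤ 6.
We prove 6 | 7^m - 1 for all m ≥ 1 by induction on m.
Base case (m = 1): h(1) = 6 = 6·(1), so 6 | h(1).
Suppose the result is true for m = k, i.e. 6 | h(k). Then
7^{k+1} − 1^{k+1} = 7·7^k − 1·1^k = 7·(7^k − 1^k) + (6)·1^k. The first term is divisible by 6 by the inductive hypothesis, and the second term (6)·1^k is divisible by 6 since 6 | 6. Hence 6 | h(k+1).
By induction, the statement is established for all m ≥ 1.
Therefore the largest such d is 6.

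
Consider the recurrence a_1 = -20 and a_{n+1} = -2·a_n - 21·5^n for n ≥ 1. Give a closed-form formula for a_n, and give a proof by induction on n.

a_n = -5(-2)^(n - 1) - 3·5^n

Computing the first terms: a_1 = -20, a_2 = -65, a_3 = -395. This suggests a_n = -5(-2)^(n - 1) - 3·5^n.
Base step (n = 1): the formula gives -20 = -20 = a_1.
Inductive step: assume the claim holds for n = j, so a_j = -5(-2)^(j - 1) - 3·5^j.
Then a_{j+1} = -2·a_j - 21·5^j = -2·(-5(-2)^(j - 1) - 3·5^j) - 21·5^j = -5(-2)^j - 3·5^(j + 1) = -5(-2)^((j+1) - 1) - 3·5^(j+1),
which is the claimed formula at n = j+1.
This completes the induction.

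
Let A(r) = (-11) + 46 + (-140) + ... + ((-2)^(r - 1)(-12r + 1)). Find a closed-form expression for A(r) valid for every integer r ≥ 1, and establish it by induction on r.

A(r) = (-2)^r(4r + 1) - 1

We claim A(r) = (-2)^r(4r + 1) - 1 for all r ≥ 1.
For the base case r = 1: A(1) = -11, and the closed form gives -11. They agree.
Inductive step: assume the claim holds for r = j, so A(j) = (-2)^j(4j + 1) - 1.
Then A(j+1) = A(j) + ((-2)^j(-12j - 11)) = ((-2)^j(4j + 1) - 1) + ((-2)^j(-12j - 11)).
Simplifying, A(j+1) = -8(-2)^j·j - 10(-2)^j - 1 = (-2)^(j+1)(4(j+1) + 1) - 1,
which is the closed form with r = j+1.
This completes the induction.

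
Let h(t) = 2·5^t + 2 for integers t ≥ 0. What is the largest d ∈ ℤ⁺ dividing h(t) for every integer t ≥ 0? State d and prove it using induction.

Computing the first values: h(0) = 4 and h(1) = 12; gcd(4, 12) = 4, so d ≤ 4.
We prove 4 | 2·5^t + 2 for all t ≥ 0 by induction on t.
When t = 0: h(0) = 4 = 4·(1), so 4 | h(0).
Inductive step: assume the claim holds for t = m, i.e. 4 | h(m). Then
h(m+1) = 2·5^(m+1) + 2 = 5·(2·5^m + 2) - 8 = 5·h(m) - 8. The first term is divisible by 4 by the inductive hypothesis, and -8 is divisible by 4. Hence 4 | h(m+1).
By induction, the statement is established for all t ≥ 0.
Therefore the largest such d is 4.

d = 4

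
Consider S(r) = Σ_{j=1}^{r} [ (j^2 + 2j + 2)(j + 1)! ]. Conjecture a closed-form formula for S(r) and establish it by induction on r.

S(r) = (r + 1)(r + 2)! - 2

We claim S(r) = (r + 1)(r + 2)! - 2 for all r ≥ 1.
Base step (r = 1): S(1) = 10, and the closed form gives 10. They agree.
For the inductive step, assume it holds for an arbitrary j ≥ 1, so S(j) = (j + 1)(j + 2)! - 2.
Then S(j+1) = S(j) + ((j^2 + 4j + 5)(j + 2)!) = ((j + 1)(j + 2)! - 2) + ((j^2 + 4j + 5)(j + 2)!).
Simplifying, S(j+1) = ((j+1) + 1)((j+1) + 2)! - 2,
which is the closed form with r = j+1.
By the principle of mathematical induction, the result holds for all r ≥ 1.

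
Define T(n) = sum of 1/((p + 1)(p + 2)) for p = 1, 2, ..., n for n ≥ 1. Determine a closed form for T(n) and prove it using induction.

We claim T(n) = n/(2(n + 2)) for all n ≥ 1.
Base case (n = 1): T(1) = 1/6, and the closed form gives 1/6. They agree.
For the inductive step, assume it holds for an arbitrary p ≥ 1, so T(p) = p/(2(p + 2)).
Then T(p+1) = T(p) + (1/((p + 2)(p + 3))) = (p/(2(p + 2))) + (1/((p + 2)(p + 3))).
Simplifying, T(p+1) = (p + 1)/(2(p + 3)) = (p+1)/(2((p+1) + 2)),
which is the closed form with n = p+1.
By induction, the statement is established for all n ≥ 1.

T(n) = n/(2(n + 2))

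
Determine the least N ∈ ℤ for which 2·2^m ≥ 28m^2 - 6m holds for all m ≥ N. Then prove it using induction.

N = 11

At m = 10: 2048 < 2740, so the inequality fails and N ≥ 11. We prove 2·2^m ≥ 28m^2 - 6m for all m ≥ 11.
Base step (m = 11): 2·2^m = 4096 and 28m^2 - 6m = 3322, so 4096 ≥ 3322.
Suppose the result is true for m = p, so 2·2^p ≥ 28p^2 - 6p.
Then 2·2^(p + 1) = 2·(2·2^p) ≥ 2·(28p^2 - 6p).
Also, for p ≥ 11 we have 2·(28p^2 - 6p) ≥ 28(p+1)^2 - 6(p+1), since 2·(28p^2 - 6p) − (28(p+1)^2 - 6(p+1)) = 28p^2 - 62p - 22, which is nonnegative for all p ≥ 11.
Combining, 2·2^(p + 1) ≥ 28(p+1)^2 - 6(p+1).
By induction, the statement is established for all m ≥ 11.
Hence the smallest such N is 11.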